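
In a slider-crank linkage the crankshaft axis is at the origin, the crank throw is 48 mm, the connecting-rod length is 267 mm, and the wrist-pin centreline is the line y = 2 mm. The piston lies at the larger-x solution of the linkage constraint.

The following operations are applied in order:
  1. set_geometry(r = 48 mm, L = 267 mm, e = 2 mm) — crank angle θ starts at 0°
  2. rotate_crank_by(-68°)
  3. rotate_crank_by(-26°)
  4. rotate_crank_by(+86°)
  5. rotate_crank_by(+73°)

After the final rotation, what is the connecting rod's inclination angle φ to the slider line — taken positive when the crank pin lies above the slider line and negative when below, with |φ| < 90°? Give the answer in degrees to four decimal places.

8.9424

set_geometry: r = 48 mm, L = 267 mm, e = 2 mm; θ ← 0°
rotate_crank_by(-68°): θ ← 0° -68° = -68°
rotate_crank_by(-26°): θ ← -68° -26° = -94°
rotate_crank_by(+86°): θ ← -94° +86° = -8°
rotate_crank_by(+73°): θ ← -8° +73° = 65°
crank pin P = (r cos θ, r sin θ) = (20.285677, 43.502774)
h = r sin θ − e = 43.502774 − 2 = 41.502774
sin φ = h / L = 41.502774 / 267 = 0.15544110
φ = arcsin(0.15544110) = 8.942380°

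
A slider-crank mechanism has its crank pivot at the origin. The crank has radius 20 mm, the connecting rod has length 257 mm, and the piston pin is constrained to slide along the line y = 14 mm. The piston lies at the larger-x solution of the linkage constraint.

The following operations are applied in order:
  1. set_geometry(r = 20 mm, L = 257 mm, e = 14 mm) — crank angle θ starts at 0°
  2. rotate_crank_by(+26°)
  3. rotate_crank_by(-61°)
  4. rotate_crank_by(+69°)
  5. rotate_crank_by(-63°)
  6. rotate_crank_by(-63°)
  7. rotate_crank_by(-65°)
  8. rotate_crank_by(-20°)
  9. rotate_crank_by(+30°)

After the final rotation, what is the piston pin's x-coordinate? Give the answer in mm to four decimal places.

239.0182

set_geometry: r = 20 mm, L = 257 mm, e = 14 mm; θ ← 0°
rotate_crank_by(+26°): θ ← 0° +26° = 26°
rotate_crank_by(-61°): θ ← 26° -61° = -35°
rotate_crank_by(+69°): θ ← -35° +69° = 34°
rotate_crank_by(-63°): θ ← 34° -63° = -29°
rotate_crank_by(-63°): θ ← -29° -63° = -92°
rotate_crank_by(-65°): θ ← -92° -65° = -157°
rotate_crank_by(-20°): θ ← -157° -20° = -177°
rotate_crank_by(+30°): θ ← -177° +30° = -147°
crank pin P = (r cos θ, r sin θ) = (-16.773411, -10.892781)
h = r sin θ − e = -10.892781 − 14 = -24.892781
x = r cos θ + √(L² − h²) = -16.773411 + √(66049.0 − 619.6505) = -16.773411 + 255.791613 = 239.018202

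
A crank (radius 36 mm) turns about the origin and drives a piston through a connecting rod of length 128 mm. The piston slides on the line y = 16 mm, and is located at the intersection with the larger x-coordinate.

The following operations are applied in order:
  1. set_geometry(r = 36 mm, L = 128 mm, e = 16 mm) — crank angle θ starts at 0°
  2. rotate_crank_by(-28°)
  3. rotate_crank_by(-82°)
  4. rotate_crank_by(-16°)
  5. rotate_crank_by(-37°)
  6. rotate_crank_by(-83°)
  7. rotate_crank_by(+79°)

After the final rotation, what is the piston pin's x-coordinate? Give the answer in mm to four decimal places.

set_geometry: r = 36 mm, L = 128 mm, e = 16 mm; θ ← 0°
rotate_crank_by(-28°): θ ← 0° -28° = -28°
rotate_crank_by(-82°): θ ← -28° -82° = -110°
rotate_crank_by(-16°): θ ← -110° -16° = -126°
rotate_crank_by(-37°): θ ← -126° -37° = -163°
rotate_crank_by(-83°): θ ← -163° -83° = -246°
rotate_crank_by(+79°): θ ← -246° +79° = -167°
crank pin P = (r cos θ, r sin θ) = (-35.077322, -8.098238)
h = r sin θ − e = -8.098238 − 16 = -24.098238
x = r cos θ + √(L² − h²) = -35.077322 + √(16384.0 − 580.7251) = -35.077322 + 125.711077 = 90.633755

90.6338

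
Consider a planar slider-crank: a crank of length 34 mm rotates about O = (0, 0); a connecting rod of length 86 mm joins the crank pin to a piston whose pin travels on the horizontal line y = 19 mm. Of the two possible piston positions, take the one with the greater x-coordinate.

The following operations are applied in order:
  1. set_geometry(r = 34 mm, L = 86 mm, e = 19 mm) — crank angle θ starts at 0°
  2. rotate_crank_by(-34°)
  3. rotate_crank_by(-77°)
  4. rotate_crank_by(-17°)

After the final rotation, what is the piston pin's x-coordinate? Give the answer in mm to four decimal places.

set_geometry: r = 34 mm, L = 86 mm, e = 19 mm; θ ← 0°
rotate_crank_by(-34°): θ ← 0° -34° = -34°
rotate_crank_by(-77°): θ ← -34° -77° = -111°
rotate_crank_by(-17°): θ ← -111° -17° = -128°
crank pin P = (r cos θ, r sin θ) = (-20.932490, -26.792366)
h = r sin θ − e = -26.792366 − 19 = -45.792366
x = r cos θ + √(L² − h²) = -20.932490 + √(7396.0 − 2096.9407) = -20.932490 + 72.794638 = 51.862147

51.8621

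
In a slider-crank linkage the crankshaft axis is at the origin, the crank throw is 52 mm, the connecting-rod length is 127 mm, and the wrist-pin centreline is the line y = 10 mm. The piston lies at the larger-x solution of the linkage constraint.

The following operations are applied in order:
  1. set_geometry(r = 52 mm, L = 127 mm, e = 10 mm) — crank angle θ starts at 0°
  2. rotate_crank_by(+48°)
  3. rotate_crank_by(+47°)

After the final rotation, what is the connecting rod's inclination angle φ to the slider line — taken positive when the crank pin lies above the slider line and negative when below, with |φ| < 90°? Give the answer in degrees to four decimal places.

19.2172

set_geometry: r = 52 mm, L = 127 mm, e = 10 mm; θ ← 0°
rotate_crank_by(+48°): θ ← 0° +48° = 48°
rotate_crank_by(+47°): θ ← 48° +47° = 95°
crank pin P = (r cos θ, r sin θ) = (-4.532099, 51.802124)
h = r sin θ − e = 51.802124 − 10 = 41.802124
sin φ = h / L = 41.802124 / 127 = 0.32915059
φ = arcsin(0.32915059) = 19.217228°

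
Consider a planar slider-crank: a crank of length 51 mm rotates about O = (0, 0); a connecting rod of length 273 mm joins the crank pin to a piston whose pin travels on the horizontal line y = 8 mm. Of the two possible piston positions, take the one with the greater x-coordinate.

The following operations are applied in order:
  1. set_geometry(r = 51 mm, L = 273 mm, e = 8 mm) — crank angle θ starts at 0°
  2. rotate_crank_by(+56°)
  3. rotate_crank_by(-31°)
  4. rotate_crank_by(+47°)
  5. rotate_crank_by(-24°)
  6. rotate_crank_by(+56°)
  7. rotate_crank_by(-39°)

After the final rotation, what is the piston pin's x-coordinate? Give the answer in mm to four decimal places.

291.8647

set_geometry: r = 51 mm, L = 273 mm, e = 8 mm; θ ← 0°
rotate_crank_by(+56°): θ ← 0° +56° = 56°
rotate_crank_by(-31°): θ ← 56° -31° = 25°
rotate_crank_by(+47°): θ ← 25° +47° = 72°
rotate_crank_by(-24°): θ ← 72° -24° = 48°
rotate_crank_by(+56°): θ ← 48° +56° = 104°
rotate_crank_by(-39°): θ ← 104° -39° = 65°
crank pin P = (r cos θ, r sin θ) = (21.553531, 46.221697)
h = r sin θ − e = 46.221697 − 8 = 38.221697
x = r cos θ + √(L² − h²) = 21.553531 + √(74529.0 − 1460.8981) = 21.553531 + 270.311121 = 291.864652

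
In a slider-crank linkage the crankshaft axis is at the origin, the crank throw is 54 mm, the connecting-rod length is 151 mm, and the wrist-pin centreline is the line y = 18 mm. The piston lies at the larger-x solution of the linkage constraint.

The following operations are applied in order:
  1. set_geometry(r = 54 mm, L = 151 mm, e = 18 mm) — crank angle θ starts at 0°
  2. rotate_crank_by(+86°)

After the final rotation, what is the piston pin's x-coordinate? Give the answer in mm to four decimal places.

150.4449

set_geometry: r = 54 mm, L = 151 mm, e = 18 mm; θ ← 0°
rotate_crank_by(+86°): θ ← 0° +86° = 86°
crank pin P = (r cos θ, r sin θ) = (3.766850, 53.868459)
h = r sin θ − e = 53.868459 − 18 = 35.868459
x = r cos θ + √(L² − h²) = 3.766850 + √(22801.0 − 1286.5463) = 3.766850 + 146.678061 = 150.444911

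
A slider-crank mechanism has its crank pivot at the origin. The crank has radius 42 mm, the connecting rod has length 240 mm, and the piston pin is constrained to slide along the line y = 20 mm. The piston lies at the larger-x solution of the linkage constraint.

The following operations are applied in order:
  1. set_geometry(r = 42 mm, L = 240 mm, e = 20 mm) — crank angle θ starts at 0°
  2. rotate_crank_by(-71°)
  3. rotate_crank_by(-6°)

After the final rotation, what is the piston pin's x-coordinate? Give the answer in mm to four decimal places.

241.5865

set_geometry: r = 42 mm, L = 240 mm, e = 20 mm; θ ← 0°
rotate_crank_by(-71°): θ ← 0° -71° = -71°
rotate_crank_by(-6°): θ ← -71° -6° = -77°
crank pin P = (r cos θ, r sin θ) = (9.447944, -40.923543)
h = r sin θ − e = -40.923543 − 20 = -60.923543
x = r cos θ + √(L² − h²) = 9.447944 + √(57600.0 − 3711.6781) = 9.447944 + 232.138583 = 241.586528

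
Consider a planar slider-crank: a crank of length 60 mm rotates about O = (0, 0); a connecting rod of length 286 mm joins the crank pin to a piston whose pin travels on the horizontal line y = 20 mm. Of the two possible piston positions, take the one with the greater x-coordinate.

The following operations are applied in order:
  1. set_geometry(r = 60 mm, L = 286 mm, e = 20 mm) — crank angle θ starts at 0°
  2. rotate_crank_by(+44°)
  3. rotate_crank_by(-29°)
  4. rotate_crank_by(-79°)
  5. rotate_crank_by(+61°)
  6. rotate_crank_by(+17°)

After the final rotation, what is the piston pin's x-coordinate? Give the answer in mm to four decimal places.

set_geometry: r = 60 mm, L = 286 mm, e = 20 mm; θ ← 0°
rotate_crank_by(+44°): θ ← 0° +44° = 44°
rotate_crank_by(-29°): θ ← 44° -29° = 15°
rotate_crank_by(-79°): θ ← 15° -79° = -64°
rotate_crank_by(+61°): θ ← -64° +61° = -3°
rotate_crank_by(+17°): θ ← -3° +17° = 14°
crank pin P = (r cos θ, r sin θ) = (58.217744, 14.515314)
h = r sin θ − e = 14.515314 − 20 = -5.484686
x = r cos θ + √(L² − h²) = 58.217744 + √(81796.0 − 30.0818) = 58.217744 + 285.947405 = 344.165148

344.1651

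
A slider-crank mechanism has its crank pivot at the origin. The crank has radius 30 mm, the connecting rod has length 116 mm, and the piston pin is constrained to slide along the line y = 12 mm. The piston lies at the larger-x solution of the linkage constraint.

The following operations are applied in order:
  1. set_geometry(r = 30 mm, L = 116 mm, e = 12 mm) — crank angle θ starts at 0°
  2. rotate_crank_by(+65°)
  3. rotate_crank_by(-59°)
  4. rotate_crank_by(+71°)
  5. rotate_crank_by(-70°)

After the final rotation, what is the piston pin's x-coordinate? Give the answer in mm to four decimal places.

145.4759

set_geometry: r = 30 mm, L = 116 mm, e = 12 mm; θ ← 0°
rotate_crank_by(+65°): θ ← 0° +65° = 65°
rotate_crank_by(-59°): θ ← 65° -59° = 6°
rotate_crank_by(+71°): θ ← 6° +71° = 77°
rotate_crank_by(-70°): θ ← 77° -70° = 7°
crank pin P = (r cos θ, r sin θ) = (29.776385, 3.656080)
h = r sin θ − e = 3.656080 − 12 = -8.343920
x = r cos θ + √(L² − h²) = 29.776385 + √(13456.0 − 69.6210) = 29.776385 + 115.699520 = 145.475905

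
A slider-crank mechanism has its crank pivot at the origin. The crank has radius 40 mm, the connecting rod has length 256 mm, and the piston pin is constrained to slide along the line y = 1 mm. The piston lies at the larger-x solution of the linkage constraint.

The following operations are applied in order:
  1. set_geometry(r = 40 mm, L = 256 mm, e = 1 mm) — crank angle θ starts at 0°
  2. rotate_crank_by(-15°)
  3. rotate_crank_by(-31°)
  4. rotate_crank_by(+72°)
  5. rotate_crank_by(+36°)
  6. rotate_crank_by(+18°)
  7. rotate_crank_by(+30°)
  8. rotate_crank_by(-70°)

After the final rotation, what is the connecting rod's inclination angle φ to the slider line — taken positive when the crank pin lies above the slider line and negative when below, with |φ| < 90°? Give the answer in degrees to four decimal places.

5.5393

set_geometry: r = 40 mm, L = 256 mm, e = 1 mm; θ ← 0°
rotate_crank_by(-15°): θ ← 0° -15° = -15°
rotate_crank_by(-31°): θ ← -15° -31° = -46°
rotate_crank_by(+72°): θ ← -46° +72° = 26°
rotate_crank_by(+36°): θ ← 26° +36° = 62°
rotate_crank_by(+18°): θ ← 62° +18° = 80°
rotate_crank_by(+30°): θ ← 80° +30° = 110°
rotate_crank_by(-70°): θ ← 110° -70° = 40°
crank pin P = (r cos θ, r sin θ) = (30.641778, 25.711504)
h = r sin θ − e = 25.711504 − 1 = 24.711504
sin φ = h / L = 24.711504 / 256 = 0.09652931
φ = arcsin(0.09652931) = 5.539348°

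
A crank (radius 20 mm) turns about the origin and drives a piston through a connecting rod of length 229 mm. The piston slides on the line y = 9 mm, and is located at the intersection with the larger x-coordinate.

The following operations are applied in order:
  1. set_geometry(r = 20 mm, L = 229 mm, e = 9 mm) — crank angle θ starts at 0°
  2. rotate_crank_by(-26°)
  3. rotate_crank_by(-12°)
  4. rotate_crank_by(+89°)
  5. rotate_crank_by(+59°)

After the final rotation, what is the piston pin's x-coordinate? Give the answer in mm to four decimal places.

221.9501

set_geometry: r = 20 mm, L = 229 mm, e = 9 mm; θ ← 0°
rotate_crank_by(-26°): θ ← 0° -26° = -26°
rotate_crank_by(-12°): θ ← -26° -12° = -38°
rotate_crank_by(+89°): θ ← -38° +89° = 51°
rotate_crank_by(+59°): θ ← 51° +59° = 110°
crank pin P = (r cos θ, r sin θ) = (-6.840403, 18.793852)
h = r sin θ − e = 18.793852 − 9 = 9.793852
x = r cos θ + √(L² − h²) = -6.840403 + √(52441.0 − 95.9195) = -6.840403 + 228.790473 = 221.950070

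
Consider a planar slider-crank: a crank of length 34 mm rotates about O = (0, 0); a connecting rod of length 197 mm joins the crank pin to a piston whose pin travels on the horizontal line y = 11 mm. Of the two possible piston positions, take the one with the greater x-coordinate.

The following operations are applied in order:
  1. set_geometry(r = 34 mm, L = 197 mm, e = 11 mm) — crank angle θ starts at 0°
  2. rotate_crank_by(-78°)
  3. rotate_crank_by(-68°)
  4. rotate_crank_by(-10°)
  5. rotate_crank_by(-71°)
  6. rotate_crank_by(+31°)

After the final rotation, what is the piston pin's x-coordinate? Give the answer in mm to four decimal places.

set_geometry: r = 34 mm, L = 197 mm, e = 11 mm; θ ← 0°
rotate_crank_by(-78°): θ ← 0° -78° = -78°
rotate_crank_by(-68°): θ ← -78° -68° = -146°
rotate_crank_by(-10°): θ ← -146° -10° = -156°
rotate_crank_by(-71°): θ ← -156° -71° = -227°
rotate_crank_by(+31°): θ ← -227° +31° = -196°
crank pin P = (r cos θ, r sin θ) = (-32.682898, 9.371670)
h = r sin θ − e = 9.371670 − 11 = -1.628330
x = r cos θ + √(L² − h²) = -32.682898 + √(38809.0 − 2.6515) = -32.682898 + 196.993270 = 164.310373

164.3104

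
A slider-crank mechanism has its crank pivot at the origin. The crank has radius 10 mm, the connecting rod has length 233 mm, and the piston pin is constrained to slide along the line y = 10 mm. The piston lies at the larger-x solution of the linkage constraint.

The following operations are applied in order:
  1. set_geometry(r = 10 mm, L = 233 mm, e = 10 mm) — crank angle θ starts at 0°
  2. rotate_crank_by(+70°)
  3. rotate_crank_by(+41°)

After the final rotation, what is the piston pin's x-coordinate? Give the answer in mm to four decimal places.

229.4154

set_geometry: r = 10 mm, L = 233 mm, e = 10 mm; θ ← 0°
rotate_crank_by(+70°): θ ← 0° +70° = 70°
rotate_crank_by(+41°): θ ← 70° +41° = 111°
crank pin P = (r cos θ, r sin θ) = (-3.583679, 9.335804)
h = r sin θ − e = 9.335804 − 10 = -0.664196
x = r cos θ + √(L² − h²) = -3.583679 + √(54289.0 − 0.4412) = -3.583679 + 232.999053 = 229.415374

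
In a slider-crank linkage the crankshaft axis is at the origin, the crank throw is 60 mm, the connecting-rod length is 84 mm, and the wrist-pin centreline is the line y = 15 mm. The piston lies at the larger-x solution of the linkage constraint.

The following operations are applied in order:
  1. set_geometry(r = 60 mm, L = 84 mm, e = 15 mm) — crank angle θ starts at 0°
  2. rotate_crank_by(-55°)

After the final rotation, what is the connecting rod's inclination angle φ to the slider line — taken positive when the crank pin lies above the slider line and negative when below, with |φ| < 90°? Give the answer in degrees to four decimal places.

-49.7897

set_geometry: r = 60 mm, L = 84 mm, e = 15 mm; θ ← 0°
rotate_crank_by(-55°): θ ← 0° -55° = -55°
crank pin P = (r cos θ, r sin θ) = (34.414586, -49.149123)
h = r sin θ − e = -49.149123 − 15 = -64.149123
sin φ = h / L = -64.149123 / 84 = -0.76368003
φ = arcsin(-0.76368003) = -49.789704°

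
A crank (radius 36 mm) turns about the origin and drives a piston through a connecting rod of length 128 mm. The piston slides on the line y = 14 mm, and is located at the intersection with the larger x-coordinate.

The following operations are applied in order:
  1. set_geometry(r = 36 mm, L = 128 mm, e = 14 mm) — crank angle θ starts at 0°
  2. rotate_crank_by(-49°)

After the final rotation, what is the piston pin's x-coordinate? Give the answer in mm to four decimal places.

144.8166

set_geometry: r = 36 mm, L = 128 mm, e = 14 mm; θ ← 0°
rotate_crank_by(-49°): θ ← 0° -49° = -49°
crank pin P = (r cos θ, r sin θ) = (23.618125, -27.169545)
h = r sin θ − e = -27.169545 − 14 = -41.169545
x = r cos θ + √(L² − h²) = 23.618125 + √(16384.0 − 1694.9314) = 23.618125 + 121.198468 = 144.816593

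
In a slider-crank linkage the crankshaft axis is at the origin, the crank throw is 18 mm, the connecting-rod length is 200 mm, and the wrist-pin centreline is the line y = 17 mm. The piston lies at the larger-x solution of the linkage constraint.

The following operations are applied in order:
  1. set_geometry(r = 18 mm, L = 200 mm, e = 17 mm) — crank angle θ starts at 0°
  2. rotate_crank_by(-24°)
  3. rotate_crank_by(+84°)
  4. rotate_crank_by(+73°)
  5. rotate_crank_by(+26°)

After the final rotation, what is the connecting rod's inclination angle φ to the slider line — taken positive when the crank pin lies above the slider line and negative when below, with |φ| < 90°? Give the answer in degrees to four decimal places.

-3.0236

set_geometry: r = 18 mm, L = 200 mm, e = 17 mm; θ ← 0°
rotate_crank_by(-24°): θ ← 0° -24° = -24°
rotate_crank_by(+84°): θ ← -24° +84° = 60°
rotate_crank_by(+73°): θ ← 60° +73° = 133°
rotate_crank_by(+26°): θ ← 133° +26° = 159°
crank pin P = (r cos θ, r sin θ) = (-16.804448, 6.450623)
h = r sin θ − e = 6.450623 − 17 = -10.549377
sin φ = h / L = -10.549377 / 200 = -0.05274688
φ = arcsin(-0.05274688) = -3.023577°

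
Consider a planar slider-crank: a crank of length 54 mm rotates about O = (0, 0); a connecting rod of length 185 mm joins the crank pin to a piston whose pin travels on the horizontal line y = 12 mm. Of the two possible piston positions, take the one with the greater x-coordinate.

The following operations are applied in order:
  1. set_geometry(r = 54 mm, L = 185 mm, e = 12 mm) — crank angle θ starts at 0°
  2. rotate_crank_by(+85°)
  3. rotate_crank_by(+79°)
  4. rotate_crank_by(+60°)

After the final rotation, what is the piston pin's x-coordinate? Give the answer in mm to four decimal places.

set_geometry: r = 54 mm, L = 185 mm, e = 12 mm; θ ← 0°
rotate_crank_by(+85°): θ ← 0° +85° = 85°
rotate_crank_by(+79°): θ ← 85° +79° = 164°
rotate_crank_by(+60°): θ ← 164° +60° = 224°
crank pin P = (r cos θ, r sin θ) = (-38.844349, -37.511552)
h = r sin θ − e = -37.511552 − 12 = -49.511552
x = r cos θ + √(L² − h²) = -38.844349 + √(34225.0 − 2451.3938) = -38.844349 + 178.251525 = 139.407176

139.4072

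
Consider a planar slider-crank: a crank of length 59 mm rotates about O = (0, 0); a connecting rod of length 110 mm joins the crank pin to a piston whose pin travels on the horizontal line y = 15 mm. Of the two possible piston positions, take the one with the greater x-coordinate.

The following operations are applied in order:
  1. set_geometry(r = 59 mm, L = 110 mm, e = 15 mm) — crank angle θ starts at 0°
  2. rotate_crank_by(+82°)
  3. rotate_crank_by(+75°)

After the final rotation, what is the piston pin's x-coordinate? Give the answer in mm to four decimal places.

set_geometry: r = 59 mm, L = 110 mm, e = 15 mm; θ ← 0°
rotate_crank_by(+82°): θ ← 0° +82° = 82°
rotate_crank_by(+75°): θ ← 82° +75° = 157°
crank pin P = (r cos θ, r sin θ) = (-54.309786, 23.053137)
h = r sin θ − e = 23.053137 − 15 = 8.053137
x = r cos θ + √(L² − h²) = -54.309786 + √(12100.0 − 64.8530) = -54.309786 + 109.704818 = 55.395031

55.3950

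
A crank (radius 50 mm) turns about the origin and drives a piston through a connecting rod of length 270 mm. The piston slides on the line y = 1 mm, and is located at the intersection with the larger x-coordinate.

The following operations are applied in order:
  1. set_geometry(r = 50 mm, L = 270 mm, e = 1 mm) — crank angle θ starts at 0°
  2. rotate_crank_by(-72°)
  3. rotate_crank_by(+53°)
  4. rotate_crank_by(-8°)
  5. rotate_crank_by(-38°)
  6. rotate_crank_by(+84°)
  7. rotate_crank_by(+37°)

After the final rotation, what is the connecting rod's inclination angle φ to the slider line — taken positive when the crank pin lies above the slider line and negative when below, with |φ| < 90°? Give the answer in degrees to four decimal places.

8.6166

set_geometry: r = 50 mm, L = 270 mm, e = 1 mm; θ ← 0°
rotate_crank_by(-72°): θ ← 0° -72° = -72°
rotate_crank_by(+53°): θ ← -72° +53° = -19°
rotate_crank_by(-8°): θ ← -19° -8° = -27°
rotate_crank_by(-38°): θ ← -27° -38° = -65°
rotate_crank_by(+84°): θ ← -65° +84° = 19°
rotate_crank_by(+37°): θ ← 19° +37° = 56°
crank pin P = (r cos θ, r sin θ) = (27.959645, 41.451879)
h = r sin θ − e = 41.451879 − 1 = 40.451879
sin φ = h / L = 40.451879 / 270 = 0.14982177
φ = arcsin(0.14982177) = 8.616598°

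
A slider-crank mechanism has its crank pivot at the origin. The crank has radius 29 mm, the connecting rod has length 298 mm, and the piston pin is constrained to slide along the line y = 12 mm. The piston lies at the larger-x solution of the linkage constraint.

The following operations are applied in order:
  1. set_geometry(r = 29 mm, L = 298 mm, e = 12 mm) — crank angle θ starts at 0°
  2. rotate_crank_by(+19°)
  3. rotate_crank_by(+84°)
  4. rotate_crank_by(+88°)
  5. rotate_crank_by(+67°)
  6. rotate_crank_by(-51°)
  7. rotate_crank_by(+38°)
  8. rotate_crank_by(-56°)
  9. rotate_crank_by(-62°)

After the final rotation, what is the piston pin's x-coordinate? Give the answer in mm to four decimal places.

280.3383

set_geometry: r = 29 mm, L = 298 mm, e = 12 mm; θ ← 0°
rotate_crank_by(+19°): θ ← 0° +19° = 19°
rotate_crank_by(+84°): θ ← 19° +84° = 103°
rotate_crank_by(+88°): θ ← 103° +88° = 191°
rotate_crank_by(+67°): θ ← 191° +67° = 258°
rotate_crank_by(-51°): θ ← 258° -51° = 207°
rotate_crank_by(+38°): θ ← 207° +38° = 245°
rotate_crank_by(-56°): θ ← 245° -56° = 189°
rotate_crank_by(-62°): θ ← 189° -62° = 127°
crank pin P = (r cos θ, r sin θ) = (-17.452636, 23.160430)
h = r sin θ − e = 23.160430 − 12 = 11.160430
x = r cos θ + √(L² − h²) = -17.452636 + √(88804.0 − 124.5552) = -17.452636 + 297.790941 = 280.338306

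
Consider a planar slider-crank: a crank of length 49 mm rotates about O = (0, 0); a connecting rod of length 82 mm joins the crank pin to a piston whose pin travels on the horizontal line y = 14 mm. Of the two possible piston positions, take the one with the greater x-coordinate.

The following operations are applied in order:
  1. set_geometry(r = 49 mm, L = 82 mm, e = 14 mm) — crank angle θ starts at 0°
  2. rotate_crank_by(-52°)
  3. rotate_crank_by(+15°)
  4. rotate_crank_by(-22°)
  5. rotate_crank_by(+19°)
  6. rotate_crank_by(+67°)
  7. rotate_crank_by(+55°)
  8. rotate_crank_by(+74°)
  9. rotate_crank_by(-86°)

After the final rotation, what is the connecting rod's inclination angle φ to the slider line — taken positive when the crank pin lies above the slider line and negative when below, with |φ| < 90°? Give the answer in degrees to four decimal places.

set_geometry: r = 49 mm, L = 82 mm, e = 14 mm; θ ← 0°
rotate_crank_by(-52°): θ ← 0° -52° = -52°
rotate_crank_by(+15°): θ ← -52° +15° = -37°
rotate_crank_by(-22°): θ ← -37° -22° = -59°
rotate_crank_by(+19°): θ ← -59° +19° = -40°
rotate_crank_by(+67°): θ ← -40° +67° = 27°
rotate_crank_by(+55°): θ ← 27° +55° = 82°
rotate_crank_by(+74°): θ ← 82° +74° = 156°
rotate_crank_by(-86°): θ ← 156° -86° = 70°
crank pin P = (r cos θ, r sin θ) = (16.758987, 46.044938)
h = r sin θ − e = 46.044938 − 14 = 32.044938
sin φ = h / L = 32.044938 / 82 = 0.39079193
φ = arcsin(0.39079193) = 23.003785°

23.0038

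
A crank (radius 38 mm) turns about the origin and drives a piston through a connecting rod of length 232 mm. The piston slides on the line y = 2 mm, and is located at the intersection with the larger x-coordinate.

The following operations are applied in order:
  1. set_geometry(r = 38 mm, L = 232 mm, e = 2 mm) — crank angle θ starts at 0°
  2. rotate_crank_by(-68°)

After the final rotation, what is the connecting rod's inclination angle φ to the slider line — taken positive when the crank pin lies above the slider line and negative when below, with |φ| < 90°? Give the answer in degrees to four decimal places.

set_geometry: r = 38 mm, L = 232 mm, e = 2 mm; θ ← 0°
rotate_crank_by(-68°): θ ← 0° -68° = -68°
crank pin P = (r cos θ, r sin θ) = (14.235051, -35.232986)
h = r sin θ − e = -35.232986 − 2 = -37.232986
sin φ = h / L = -37.232986 / 232 = -0.16048701
φ = arcsin(-0.16048701) = -9.235165°

-9.2352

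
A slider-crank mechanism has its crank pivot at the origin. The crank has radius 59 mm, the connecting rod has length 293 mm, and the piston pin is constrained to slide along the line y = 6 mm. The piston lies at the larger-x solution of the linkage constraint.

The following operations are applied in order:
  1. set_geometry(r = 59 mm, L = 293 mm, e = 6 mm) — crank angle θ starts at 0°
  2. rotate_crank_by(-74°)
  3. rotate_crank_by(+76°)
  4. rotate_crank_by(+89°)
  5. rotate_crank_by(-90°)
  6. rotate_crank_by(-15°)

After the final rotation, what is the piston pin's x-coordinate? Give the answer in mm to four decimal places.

set_geometry: r = 59 mm, L = 293 mm, e = 6 mm; θ ← 0°
rotate_crank_by(-74°): θ ← 0° -74° = -74°
rotate_crank_by(+76°): θ ← -74° +76° = 2°
rotate_crank_by(+89°): θ ← 2° +89° = 91°
rotate_crank_by(-90°): θ ← 91° -90° = 1°
rotate_crank_by(-15°): θ ← 1° -15° = -14°
crank pin P = (r cos θ, r sin θ) = (57.247448, -14.273392)
h = r sin θ − e = -14.273392 − 6 = -20.273392
x = r cos θ + √(L² − h²) = 57.247448 + √(85849.0 − 411.0104) = 57.247448 + 292.297776 = 349.545223

349.5452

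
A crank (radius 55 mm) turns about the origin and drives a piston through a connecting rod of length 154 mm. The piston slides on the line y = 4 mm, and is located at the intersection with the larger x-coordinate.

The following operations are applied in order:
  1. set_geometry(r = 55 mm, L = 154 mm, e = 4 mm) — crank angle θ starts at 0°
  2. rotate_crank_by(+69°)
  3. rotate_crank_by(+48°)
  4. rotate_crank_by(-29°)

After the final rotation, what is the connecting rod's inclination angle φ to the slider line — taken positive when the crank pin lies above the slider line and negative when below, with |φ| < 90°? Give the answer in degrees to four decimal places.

19.3265

set_geometry: r = 55 mm, L = 154 mm, e = 4 mm; θ ← 0°
rotate_crank_by(+69°): θ ← 0° +69° = 69°
rotate_crank_by(+48°): θ ← 69° +48° = 117°
rotate_crank_by(-29°): θ ← 117° -29° = 88°
crank pin P = (r cos θ, r sin θ) = (1.919472, 54.966495)
h = r sin θ − e = 54.966495 − 4 = 50.966495
sin φ = h / L = 50.966495 / 154 = 0.33095127
φ = arcsin(0.33095127) = 19.326524°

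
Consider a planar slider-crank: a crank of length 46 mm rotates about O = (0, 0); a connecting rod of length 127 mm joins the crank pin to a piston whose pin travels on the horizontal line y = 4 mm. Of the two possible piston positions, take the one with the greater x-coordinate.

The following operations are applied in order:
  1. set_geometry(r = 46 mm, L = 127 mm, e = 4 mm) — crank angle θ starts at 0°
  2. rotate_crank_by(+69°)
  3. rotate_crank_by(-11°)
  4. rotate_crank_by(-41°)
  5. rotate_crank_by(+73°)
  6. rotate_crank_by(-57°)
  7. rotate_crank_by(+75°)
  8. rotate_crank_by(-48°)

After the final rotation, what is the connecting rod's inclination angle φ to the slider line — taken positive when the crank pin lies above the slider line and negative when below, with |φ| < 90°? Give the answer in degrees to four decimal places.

16.3905

set_geometry: r = 46 mm, L = 127 mm, e = 4 mm; θ ← 0°
rotate_crank_by(+69°): θ ← 0° +69° = 69°
rotate_crank_by(-11°): θ ← 69° -11° = 58°
rotate_crank_by(-41°): θ ← 58° -41° = 17°
rotate_crank_by(+73°): θ ← 17° +73° = 90°
rotate_crank_by(-57°): θ ← 90° -57° = 33°
rotate_crank_by(+75°): θ ← 33° +75° = 108°
rotate_crank_by(-48°): θ ← 108° -48° = 60°
crank pin P = (r cos θ, r sin θ) = (23.000000, 39.837169)
h = r sin θ − e = 39.837169 − 4 = 35.837169
sin φ = h / L = 35.837169 / 127 = 0.28218243
φ = arcsin(0.28218243) = 16.390502°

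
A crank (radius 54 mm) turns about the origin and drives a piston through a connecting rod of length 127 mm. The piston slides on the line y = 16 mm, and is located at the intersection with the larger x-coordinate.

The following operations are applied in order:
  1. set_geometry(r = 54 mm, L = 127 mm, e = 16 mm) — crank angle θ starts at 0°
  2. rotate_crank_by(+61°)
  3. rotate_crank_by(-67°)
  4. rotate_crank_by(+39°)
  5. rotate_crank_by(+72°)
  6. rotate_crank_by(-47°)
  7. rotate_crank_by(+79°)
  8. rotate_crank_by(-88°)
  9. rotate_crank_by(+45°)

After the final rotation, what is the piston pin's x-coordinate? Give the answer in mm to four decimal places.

set_geometry: r = 54 mm, L = 127 mm, e = 16 mm; θ ← 0°
rotate_crank_by(+61°): θ ← 0° +61° = 61°
rotate_crank_by(-67°): θ ← 61° -67° = -6°
rotate_crank_by(+39°): θ ← -6° +39° = 33°
rotate_crank_by(+72°): θ ← 33° +72° = 105°
rotate_crank_by(-47°): θ ← 105° -47° = 58°
rotate_crank_by(+79°): θ ← 58° +79° = 137°
rotate_crank_by(-88°): θ ← 137° -88° = 49°
rotate_crank_by(+45°): θ ← 49° +45° = 94°
crank pin P = (r cos θ, r sin θ) = (-3.766850, 53.868459)
h = r sin θ − e = 53.868459 − 16 = 37.868459
x = r cos θ + √(L² − h²) = -3.766850 + √(16129.0 − 1434.0202) = -3.766850 + 121.222852 = 117.456002

117.4560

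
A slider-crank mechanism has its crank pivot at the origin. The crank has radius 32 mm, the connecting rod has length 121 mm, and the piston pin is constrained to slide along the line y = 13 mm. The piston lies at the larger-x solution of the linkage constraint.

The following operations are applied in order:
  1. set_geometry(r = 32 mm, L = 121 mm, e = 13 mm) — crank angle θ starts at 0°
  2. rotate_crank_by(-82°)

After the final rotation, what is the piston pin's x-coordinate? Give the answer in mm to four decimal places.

set_geometry: r = 32 mm, L = 121 mm, e = 13 mm; θ ← 0°
rotate_crank_by(-82°): θ ← 0° -82° = -82°
crank pin P = (r cos θ, r sin θ) = (4.453539, -31.688578)
h = r sin θ − e = -31.688578 − 13 = -44.688578
x = r cos θ + √(L² − h²) = 4.453539 + √(14641.0 − 1997.0690) = 4.453539 + 112.445235 = 116.898775

116.8988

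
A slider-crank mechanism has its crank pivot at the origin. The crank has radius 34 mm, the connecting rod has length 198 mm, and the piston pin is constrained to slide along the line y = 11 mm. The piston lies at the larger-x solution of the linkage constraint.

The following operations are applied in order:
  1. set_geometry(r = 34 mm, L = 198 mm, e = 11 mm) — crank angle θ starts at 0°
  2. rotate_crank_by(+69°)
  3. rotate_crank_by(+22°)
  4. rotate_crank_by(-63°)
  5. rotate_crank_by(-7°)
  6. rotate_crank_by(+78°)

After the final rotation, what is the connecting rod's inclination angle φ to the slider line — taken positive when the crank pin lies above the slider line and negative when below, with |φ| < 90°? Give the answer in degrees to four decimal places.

set_geometry: r = 34 mm, L = 198 mm, e = 11 mm; θ ← 0°
rotate_crank_by(+69°): θ ← 0° +69° = 69°
rotate_crank_by(+22°): θ ← 69° +22° = 91°
rotate_crank_by(-63°): θ ← 91° -63° = 28°
rotate_crank_by(-7°): θ ← 28° -7° = 21°
rotate_crank_by(+78°): θ ← 21° +78° = 99°
crank pin P = (r cos θ, r sin θ) = (-5.318772, 33.581404)
h = r sin θ − e = 33.581404 − 11 = 22.581404
sin φ = h / L = 22.581404 / 198 = 0.11404749
φ = arcsin(0.11404749) = 6.548689°

6.5487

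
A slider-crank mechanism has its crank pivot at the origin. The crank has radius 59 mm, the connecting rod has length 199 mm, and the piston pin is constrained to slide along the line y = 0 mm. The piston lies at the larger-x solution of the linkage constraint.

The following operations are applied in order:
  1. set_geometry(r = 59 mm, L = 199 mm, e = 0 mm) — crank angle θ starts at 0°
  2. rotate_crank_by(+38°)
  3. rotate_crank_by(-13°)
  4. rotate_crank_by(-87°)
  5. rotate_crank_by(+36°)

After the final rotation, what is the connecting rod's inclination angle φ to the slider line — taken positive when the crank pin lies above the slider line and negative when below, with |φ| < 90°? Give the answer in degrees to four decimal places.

-7.4678

set_geometry: r = 59 mm, L = 199 mm, e = 0 mm; θ ← 0°
rotate_crank_by(+38°): θ ← 0° +38° = 38°
rotate_crank_by(-13°): θ ← 38° -13° = 25°
rotate_crank_by(-87°): θ ← 25° -87° = -62°
rotate_crank_by(+36°): θ ← -62° +36° = -26°
crank pin P = (r cos θ, r sin θ) = (53.028849, -25.863898)
h = r sin θ − e = -25.863898 − 0 = -25.863898
sin φ = h / L = -25.863898 / 199 = -0.12996933
φ = arcsin(-0.12996933) = -7.467820°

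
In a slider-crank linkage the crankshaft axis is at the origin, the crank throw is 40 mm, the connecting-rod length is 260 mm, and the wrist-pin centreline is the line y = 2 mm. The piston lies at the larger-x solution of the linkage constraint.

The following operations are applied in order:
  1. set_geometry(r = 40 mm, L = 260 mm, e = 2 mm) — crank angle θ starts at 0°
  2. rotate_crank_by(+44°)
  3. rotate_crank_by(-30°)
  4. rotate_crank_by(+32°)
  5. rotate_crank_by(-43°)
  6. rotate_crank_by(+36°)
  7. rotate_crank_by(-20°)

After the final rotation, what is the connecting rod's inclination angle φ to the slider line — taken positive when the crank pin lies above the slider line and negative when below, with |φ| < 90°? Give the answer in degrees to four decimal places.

2.4298

set_geometry: r = 40 mm, L = 260 mm, e = 2 mm; θ ← 0°
rotate_crank_by(+44°): θ ← 0° +44° = 44°
rotate_crank_by(-30°): θ ← 44° -30° = 14°
rotate_crank_by(+32°): θ ← 14° +32° = 46°
rotate_crank_by(-43°): θ ← 46° -43° = 3°
rotate_crank_by(+36°): θ ← 3° +36° = 39°
rotate_crank_by(-20°): θ ← 39° -20° = 19°
crank pin P = (r cos θ, r sin θ) = (37.820743, 13.022726)
h = r sin θ − e = 13.022726 − 2 = 11.022726
sin φ = h / L = 11.022726 / 260 = 0.04239510
φ = arcsin(0.04239510) = 2.429789°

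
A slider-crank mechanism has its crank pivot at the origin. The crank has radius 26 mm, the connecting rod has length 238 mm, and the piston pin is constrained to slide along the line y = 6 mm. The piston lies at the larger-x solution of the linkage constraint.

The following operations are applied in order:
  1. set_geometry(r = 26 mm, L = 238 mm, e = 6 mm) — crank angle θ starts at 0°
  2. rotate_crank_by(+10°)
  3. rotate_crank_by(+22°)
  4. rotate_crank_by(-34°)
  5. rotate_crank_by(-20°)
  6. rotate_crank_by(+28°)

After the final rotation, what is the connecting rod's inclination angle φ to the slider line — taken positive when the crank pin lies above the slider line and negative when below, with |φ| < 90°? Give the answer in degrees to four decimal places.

-0.7902

set_geometry: r = 26 mm, L = 238 mm, e = 6 mm; θ ← 0°
rotate_crank_by(+10°): θ ← 0° +10° = 10°
rotate_crank_by(+22°): θ ← 10° +22° = 32°
rotate_crank_by(-34°): θ ← 32° -34° = -2°
rotate_crank_by(-20°): θ ← -2° -20° = -22°
rotate_crank_by(+28°): θ ← -22° +28° = 6°
crank pin P = (r cos θ, r sin θ) = (25.857569, 2.717740)
h = r sin θ − e = 2.717740 − 6 = -3.282260
sin φ = h / L = -3.282260 / 238 = -0.01379101
φ = arcsin(-0.01379101) = -0.790192°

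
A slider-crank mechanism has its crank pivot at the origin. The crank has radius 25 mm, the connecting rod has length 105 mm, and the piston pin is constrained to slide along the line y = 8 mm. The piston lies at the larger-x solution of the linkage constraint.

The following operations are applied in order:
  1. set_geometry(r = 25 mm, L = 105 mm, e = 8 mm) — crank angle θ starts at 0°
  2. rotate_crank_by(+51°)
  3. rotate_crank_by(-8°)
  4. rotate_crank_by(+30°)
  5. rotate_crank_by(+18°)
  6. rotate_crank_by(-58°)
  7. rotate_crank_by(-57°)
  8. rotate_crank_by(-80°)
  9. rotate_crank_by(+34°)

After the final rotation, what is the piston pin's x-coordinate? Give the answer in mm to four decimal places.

set_geometry: r = 25 mm, L = 105 mm, e = 8 mm; θ ← 0°
rotate_crank_by(+51°): θ ← 0° +51° = 51°
rotate_crank_by(-8°): θ ← 51° -8° = 43°
rotate_crank_by(+30°): θ ← 43° +30° = 73°
rotate_crank_by(+18°): θ ← 73° +18° = 91°
rotate_crank_by(-58°): θ ← 91° -58° = 33°
rotate_crank_by(-57°): θ ← 33° -57° = -24°
rotate_crank_by(-80°): θ ← -24° -80° = -104°
rotate_crank_by(+34°): θ ← -104° +34° = -70°
crank pin P = (r cos θ, r sin θ) = (8.550504, -23.492316)
h = r sin θ − e = -23.492316 − 8 = -31.492316
x = r cos θ + √(L² − h²) = 8.550504 + √(11025.0 − 991.7659) = 8.550504 + 100.166032 = 108.716536

108.7165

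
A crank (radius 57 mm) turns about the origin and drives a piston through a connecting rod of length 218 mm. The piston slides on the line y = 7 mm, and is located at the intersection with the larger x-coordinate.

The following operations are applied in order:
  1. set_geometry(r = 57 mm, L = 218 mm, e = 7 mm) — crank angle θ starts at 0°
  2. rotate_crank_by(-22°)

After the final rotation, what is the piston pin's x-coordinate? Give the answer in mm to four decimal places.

268.9979

set_geometry: r = 57 mm, L = 218 mm, e = 7 mm; θ ← 0°
rotate_crank_by(-22°): θ ← 0° -22° = -22°
crank pin P = (r cos θ, r sin θ) = (52.849480, -21.352576)
h = r sin θ − e = -21.352576 − 7 = -28.352576
x = r cos θ + √(L² − h²) = 52.849480 + √(47524.0 − 803.8686) = 52.849480 + 216.148401 = 268.997881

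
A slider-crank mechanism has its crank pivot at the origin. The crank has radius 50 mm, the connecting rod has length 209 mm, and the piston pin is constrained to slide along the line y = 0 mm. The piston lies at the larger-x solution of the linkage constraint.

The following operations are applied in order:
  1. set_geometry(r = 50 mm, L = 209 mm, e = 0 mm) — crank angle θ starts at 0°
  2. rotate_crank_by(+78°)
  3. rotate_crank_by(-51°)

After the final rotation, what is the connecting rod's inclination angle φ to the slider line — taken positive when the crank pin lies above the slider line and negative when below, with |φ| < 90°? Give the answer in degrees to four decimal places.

set_geometry: r = 50 mm, L = 209 mm, e = 0 mm; θ ← 0°
rotate_crank_by(+78°): θ ← 0° +78° = 78°
rotate_crank_by(-51°): θ ← 78° -51° = 27°
crank pin P = (r cos θ, r sin θ) = (44.550326, 22.699525)
h = r sin θ − e = 22.699525 − 0 = 22.699525
sin φ = h / L = 22.699525 / 209 = 0.10861017
φ = arcsin(0.10861017) = 6.235204°

6.2352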